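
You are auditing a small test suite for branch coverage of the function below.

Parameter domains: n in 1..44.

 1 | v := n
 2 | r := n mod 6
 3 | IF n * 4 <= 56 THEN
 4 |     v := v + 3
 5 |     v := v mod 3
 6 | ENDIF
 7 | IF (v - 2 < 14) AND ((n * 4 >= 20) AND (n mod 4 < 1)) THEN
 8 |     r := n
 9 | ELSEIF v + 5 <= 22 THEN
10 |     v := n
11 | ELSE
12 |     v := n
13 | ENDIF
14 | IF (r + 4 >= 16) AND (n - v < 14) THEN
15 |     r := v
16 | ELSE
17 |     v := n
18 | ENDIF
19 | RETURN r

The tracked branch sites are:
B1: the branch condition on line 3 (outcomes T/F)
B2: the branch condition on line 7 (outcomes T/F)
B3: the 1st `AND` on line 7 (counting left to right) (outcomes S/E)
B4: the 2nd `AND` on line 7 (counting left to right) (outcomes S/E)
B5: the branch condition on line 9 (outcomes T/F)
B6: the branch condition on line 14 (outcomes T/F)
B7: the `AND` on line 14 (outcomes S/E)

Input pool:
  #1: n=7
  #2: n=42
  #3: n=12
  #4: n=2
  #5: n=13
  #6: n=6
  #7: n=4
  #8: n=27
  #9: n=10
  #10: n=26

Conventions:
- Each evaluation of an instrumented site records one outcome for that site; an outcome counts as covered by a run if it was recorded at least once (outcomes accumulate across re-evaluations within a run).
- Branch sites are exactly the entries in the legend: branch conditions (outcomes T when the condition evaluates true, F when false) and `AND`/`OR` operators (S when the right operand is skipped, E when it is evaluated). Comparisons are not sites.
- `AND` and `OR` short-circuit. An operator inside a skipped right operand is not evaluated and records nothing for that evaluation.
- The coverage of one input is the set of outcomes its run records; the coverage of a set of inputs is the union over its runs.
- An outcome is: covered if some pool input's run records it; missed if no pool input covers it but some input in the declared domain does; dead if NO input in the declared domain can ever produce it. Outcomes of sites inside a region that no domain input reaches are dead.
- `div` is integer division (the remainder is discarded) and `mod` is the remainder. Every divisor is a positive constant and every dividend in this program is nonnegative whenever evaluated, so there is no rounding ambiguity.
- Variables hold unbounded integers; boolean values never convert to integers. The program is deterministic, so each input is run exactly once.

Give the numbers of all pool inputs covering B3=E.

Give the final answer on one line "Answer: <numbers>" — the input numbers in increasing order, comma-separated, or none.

input #1 (n=7): produces B3=E
input #2 (n=42): does not produce B3=E
input #3 (n=12): produces B3=E
input #4 (n=2): produces B3=E
input #5 (n=13): produces B3=E
input #6 (n=6): produces B3=E
input #7 (n=4): produces B3=E
input #8 (n=27): does not produce B3=E
input #9 (n=10): produces B3=E
input #10 (n=26): does not produce B3=E

Answer: 1, 3, 4, 5, 6, 7, 9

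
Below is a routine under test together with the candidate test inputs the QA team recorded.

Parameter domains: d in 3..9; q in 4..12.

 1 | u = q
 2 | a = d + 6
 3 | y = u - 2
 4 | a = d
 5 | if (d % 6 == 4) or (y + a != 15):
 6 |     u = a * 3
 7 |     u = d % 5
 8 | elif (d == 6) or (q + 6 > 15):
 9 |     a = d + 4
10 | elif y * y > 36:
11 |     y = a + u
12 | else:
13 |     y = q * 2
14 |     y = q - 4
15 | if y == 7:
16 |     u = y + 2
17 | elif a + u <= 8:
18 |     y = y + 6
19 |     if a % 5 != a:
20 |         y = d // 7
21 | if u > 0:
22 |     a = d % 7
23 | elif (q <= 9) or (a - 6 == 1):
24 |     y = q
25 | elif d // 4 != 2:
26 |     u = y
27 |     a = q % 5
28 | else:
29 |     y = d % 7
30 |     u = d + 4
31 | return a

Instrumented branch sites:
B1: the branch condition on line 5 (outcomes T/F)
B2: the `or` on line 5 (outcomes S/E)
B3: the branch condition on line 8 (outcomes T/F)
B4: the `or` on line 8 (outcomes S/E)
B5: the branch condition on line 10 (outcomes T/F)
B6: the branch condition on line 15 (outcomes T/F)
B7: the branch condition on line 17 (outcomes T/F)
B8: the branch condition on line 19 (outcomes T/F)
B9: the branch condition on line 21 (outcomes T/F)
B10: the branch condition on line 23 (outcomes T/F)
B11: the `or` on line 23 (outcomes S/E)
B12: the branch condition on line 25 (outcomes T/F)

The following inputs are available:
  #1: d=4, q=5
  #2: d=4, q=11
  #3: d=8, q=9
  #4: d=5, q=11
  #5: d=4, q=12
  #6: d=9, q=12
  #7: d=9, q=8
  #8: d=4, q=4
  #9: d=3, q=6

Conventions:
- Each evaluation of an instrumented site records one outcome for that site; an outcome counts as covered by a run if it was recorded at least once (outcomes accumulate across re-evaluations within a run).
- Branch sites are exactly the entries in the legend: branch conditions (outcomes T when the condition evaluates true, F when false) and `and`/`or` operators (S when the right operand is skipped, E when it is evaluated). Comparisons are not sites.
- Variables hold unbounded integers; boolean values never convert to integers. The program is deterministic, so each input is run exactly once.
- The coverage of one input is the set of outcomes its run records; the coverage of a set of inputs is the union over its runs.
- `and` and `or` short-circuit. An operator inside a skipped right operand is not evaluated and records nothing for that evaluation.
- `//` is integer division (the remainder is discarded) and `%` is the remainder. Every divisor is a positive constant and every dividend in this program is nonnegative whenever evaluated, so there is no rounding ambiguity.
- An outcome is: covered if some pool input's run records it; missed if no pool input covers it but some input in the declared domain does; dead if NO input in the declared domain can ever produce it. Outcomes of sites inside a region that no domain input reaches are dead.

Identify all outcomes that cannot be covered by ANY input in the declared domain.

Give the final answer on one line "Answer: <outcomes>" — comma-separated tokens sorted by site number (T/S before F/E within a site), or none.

checking every outcome against all 63 domain inputs:
  B12=F: unreachable across the whole domain -> dead
  reachable outcomes have witnesses, e.g. B1=T (e.g. d=3, q=4), B1=F (e.g. d=5, q=12), B2=S (e.g. d=4, q=4), B2=E (e.g. d=3, q=4)

Answer: B12=F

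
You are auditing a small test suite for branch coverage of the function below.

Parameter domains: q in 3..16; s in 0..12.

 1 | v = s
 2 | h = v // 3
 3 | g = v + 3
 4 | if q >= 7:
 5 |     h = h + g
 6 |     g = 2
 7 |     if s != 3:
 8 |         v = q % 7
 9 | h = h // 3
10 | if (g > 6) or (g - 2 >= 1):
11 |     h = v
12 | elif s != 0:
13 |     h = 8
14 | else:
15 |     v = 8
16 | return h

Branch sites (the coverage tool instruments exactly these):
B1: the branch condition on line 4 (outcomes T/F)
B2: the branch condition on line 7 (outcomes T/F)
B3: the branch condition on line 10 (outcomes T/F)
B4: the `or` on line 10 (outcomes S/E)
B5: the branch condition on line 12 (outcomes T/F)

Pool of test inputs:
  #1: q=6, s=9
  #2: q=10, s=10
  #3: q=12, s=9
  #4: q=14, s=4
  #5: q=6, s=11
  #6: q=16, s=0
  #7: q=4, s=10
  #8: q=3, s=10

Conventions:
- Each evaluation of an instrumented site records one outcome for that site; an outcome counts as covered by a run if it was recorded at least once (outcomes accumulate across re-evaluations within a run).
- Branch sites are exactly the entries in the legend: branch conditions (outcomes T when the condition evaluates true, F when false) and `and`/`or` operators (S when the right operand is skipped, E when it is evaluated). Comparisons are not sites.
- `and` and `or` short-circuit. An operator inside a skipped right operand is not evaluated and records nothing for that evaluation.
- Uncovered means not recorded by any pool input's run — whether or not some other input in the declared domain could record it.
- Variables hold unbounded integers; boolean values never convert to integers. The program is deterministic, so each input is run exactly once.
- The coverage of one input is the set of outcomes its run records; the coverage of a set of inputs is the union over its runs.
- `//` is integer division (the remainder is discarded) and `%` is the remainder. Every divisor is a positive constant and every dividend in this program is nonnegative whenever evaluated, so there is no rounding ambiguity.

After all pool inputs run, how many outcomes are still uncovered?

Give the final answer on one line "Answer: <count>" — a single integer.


input #1 (q=6, s=9): events B1->F, B4->S, B3->T; covers B1=F, B3=T, B4=S
input #2 (q=10, s=10): events B1->T, B2->T, B4->E, B3->F, B5->T; covers B1=T, B2=T, B3=F, B4=E, B5=T
input #3 (q=12, s=9): events B1->T, B2->T, B4->E, B3->F, B5->T; covers B1=T, B2=T, B3=F, B4=E, B5=T
input #4 (q=14, s=4): events B1->T, B2->T, B4->E, B3->F, B5->T; covers B1=T, B2=T, B3=F, B4=E, B5=T
input #5 (q=6, s=11): events B1->F, B4->S, B3->T; covers B1=F, B3=T, B4=S
input #6 (q=16, s=0): events B1->T, B2->T, B4->E, B3->F, B5->F; covers B1=T, B2=T, B3=F, B4=E, B5=F
input #7 (q=4, s=10): events B1->F, B4->S, B3->T; covers B1=F, B3=T, B4=S
input #8 (q=3, s=10): events B1->F, B4->S, B3->T; covers B1=F, B3=T, B4=S
union over the pool: B1=T, B1=F, B2=T, B3=T, B3=F, B4=S, B4=E, B5=T, B5=F
uncovered (1 of 10): B2=F
Answer: 1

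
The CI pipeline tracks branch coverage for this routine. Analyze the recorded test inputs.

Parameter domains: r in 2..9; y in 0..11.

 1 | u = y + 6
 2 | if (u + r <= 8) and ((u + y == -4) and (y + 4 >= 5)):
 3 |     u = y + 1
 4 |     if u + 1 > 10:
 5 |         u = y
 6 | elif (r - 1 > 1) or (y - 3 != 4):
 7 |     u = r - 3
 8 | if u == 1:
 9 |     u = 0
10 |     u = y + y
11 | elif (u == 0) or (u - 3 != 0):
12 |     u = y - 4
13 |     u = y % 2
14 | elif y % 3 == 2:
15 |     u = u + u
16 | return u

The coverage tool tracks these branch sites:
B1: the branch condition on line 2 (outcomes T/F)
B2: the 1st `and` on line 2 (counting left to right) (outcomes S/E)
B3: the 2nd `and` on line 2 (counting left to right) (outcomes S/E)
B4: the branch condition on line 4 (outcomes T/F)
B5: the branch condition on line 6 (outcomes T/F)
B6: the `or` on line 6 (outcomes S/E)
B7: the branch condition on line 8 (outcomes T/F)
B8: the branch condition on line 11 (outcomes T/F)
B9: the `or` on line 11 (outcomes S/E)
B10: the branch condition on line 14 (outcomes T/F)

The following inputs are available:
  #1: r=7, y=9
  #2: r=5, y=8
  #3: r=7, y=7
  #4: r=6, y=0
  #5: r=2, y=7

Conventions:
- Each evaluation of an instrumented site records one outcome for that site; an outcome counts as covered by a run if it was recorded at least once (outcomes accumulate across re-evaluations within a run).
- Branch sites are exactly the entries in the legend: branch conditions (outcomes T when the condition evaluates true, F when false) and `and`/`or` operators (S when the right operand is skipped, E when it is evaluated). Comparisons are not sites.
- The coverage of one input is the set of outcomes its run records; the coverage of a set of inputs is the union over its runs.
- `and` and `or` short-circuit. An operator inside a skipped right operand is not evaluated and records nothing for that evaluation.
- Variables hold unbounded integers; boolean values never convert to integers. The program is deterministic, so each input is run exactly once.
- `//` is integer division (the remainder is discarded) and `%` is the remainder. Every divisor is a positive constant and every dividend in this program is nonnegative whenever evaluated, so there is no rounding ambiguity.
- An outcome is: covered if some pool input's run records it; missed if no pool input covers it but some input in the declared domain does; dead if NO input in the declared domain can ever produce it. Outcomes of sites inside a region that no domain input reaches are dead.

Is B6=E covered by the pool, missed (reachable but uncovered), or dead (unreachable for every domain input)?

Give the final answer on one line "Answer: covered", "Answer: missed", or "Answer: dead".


B6=E is recorded by pool input(s) 5 -> covered
Answer: covered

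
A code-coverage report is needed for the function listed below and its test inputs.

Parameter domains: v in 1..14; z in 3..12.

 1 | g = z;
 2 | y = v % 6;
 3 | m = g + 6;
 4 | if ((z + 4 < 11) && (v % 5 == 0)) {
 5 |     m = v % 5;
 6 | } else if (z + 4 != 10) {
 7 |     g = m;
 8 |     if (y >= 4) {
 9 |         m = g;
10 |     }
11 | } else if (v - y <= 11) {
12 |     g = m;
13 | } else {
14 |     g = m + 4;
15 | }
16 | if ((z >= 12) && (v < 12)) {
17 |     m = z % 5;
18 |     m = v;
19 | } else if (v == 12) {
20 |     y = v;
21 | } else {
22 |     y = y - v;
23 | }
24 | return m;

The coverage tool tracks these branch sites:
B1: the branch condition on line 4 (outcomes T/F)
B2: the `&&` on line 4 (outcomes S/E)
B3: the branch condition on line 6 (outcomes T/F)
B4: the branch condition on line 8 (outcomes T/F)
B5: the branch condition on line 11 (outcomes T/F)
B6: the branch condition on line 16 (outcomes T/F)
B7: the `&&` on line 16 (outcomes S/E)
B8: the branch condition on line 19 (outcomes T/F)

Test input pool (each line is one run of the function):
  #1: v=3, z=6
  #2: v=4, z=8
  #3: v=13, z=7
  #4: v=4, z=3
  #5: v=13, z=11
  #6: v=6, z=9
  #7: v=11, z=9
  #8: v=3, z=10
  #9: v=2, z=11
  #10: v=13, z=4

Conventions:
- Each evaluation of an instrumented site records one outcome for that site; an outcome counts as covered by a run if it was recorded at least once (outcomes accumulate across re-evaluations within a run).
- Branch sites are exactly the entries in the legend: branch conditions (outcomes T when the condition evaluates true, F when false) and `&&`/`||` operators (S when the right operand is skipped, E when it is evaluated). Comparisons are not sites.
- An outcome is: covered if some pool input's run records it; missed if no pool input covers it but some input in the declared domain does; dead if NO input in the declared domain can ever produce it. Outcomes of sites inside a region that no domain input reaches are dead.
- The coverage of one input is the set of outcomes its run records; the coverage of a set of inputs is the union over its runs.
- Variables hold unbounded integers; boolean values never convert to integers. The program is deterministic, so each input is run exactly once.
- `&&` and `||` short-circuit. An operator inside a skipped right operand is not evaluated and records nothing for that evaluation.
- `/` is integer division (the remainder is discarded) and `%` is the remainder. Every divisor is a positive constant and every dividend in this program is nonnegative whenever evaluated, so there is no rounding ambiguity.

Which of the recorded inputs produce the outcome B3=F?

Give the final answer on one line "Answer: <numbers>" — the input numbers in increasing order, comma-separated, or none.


input #1 (v=3, z=6): covers B3=F
input #2 (v=4, z=8): misses B3=F
input #3 (v=13, z=7): misses B3=F
input #4 (v=4, z=3): misses B3=F
input #5 (v=13, z=11): misses B3=F
input #6 (v=6, z=9): misses B3=F
input #7 (v=11, z=9): misses B3=F
input #8 (v=3, z=10): misses B3=F
input #9 (v=2, z=11): misses B3=F
input #10 (v=13, z=4): misses B3=F
Answer: 1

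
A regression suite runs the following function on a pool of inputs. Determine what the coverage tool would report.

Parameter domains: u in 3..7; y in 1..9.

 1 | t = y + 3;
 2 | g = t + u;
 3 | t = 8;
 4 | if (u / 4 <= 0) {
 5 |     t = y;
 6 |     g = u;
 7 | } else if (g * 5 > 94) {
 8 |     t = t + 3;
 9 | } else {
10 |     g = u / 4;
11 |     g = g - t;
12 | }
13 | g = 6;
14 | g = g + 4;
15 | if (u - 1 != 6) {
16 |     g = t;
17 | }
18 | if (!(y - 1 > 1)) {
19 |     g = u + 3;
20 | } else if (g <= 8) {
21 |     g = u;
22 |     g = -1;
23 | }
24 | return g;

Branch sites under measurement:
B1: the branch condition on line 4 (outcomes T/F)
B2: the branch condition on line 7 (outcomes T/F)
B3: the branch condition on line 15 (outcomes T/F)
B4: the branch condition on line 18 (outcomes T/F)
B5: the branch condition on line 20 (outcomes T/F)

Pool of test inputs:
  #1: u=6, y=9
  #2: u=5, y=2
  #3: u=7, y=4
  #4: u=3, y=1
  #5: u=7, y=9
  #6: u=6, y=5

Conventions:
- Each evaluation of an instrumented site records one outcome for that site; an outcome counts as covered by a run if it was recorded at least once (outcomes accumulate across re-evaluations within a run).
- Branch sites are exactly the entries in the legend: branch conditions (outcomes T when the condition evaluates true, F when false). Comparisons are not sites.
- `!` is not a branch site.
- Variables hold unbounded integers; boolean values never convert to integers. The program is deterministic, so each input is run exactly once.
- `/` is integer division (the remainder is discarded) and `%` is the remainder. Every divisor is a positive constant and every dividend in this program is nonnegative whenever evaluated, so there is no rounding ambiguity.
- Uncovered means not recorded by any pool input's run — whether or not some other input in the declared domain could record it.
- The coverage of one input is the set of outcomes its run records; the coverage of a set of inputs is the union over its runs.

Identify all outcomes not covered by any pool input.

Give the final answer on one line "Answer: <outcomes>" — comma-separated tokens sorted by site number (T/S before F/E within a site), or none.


input #1, u=6, y=9: outcomes B1=F, B2=F, B3=T, B4=F, B5=T
input #2, u=5, y=2: outcomes B1=F, B2=F, B3=T, B4=T
input #3, u=7, y=4: outcomes B1=F, B2=F, B3=F, B4=F, B5=F
input #4, u=3, y=1: outcomes B1=T, B3=T, B4=T
input #5, u=7, y=9: outcomes B1=F, B2=T, B3=F, B4=F, B5=F
input #6, u=6, y=5: outcomes B1=F, B2=F, B3=T, B4=F, B5=T
union over the pool: B1=T, B1=F, B2=T, B2=F, B3=T, B3=F, B4=T, B4=F, B5=T, B5=F
uncovered (0 of 10): none
Answer: none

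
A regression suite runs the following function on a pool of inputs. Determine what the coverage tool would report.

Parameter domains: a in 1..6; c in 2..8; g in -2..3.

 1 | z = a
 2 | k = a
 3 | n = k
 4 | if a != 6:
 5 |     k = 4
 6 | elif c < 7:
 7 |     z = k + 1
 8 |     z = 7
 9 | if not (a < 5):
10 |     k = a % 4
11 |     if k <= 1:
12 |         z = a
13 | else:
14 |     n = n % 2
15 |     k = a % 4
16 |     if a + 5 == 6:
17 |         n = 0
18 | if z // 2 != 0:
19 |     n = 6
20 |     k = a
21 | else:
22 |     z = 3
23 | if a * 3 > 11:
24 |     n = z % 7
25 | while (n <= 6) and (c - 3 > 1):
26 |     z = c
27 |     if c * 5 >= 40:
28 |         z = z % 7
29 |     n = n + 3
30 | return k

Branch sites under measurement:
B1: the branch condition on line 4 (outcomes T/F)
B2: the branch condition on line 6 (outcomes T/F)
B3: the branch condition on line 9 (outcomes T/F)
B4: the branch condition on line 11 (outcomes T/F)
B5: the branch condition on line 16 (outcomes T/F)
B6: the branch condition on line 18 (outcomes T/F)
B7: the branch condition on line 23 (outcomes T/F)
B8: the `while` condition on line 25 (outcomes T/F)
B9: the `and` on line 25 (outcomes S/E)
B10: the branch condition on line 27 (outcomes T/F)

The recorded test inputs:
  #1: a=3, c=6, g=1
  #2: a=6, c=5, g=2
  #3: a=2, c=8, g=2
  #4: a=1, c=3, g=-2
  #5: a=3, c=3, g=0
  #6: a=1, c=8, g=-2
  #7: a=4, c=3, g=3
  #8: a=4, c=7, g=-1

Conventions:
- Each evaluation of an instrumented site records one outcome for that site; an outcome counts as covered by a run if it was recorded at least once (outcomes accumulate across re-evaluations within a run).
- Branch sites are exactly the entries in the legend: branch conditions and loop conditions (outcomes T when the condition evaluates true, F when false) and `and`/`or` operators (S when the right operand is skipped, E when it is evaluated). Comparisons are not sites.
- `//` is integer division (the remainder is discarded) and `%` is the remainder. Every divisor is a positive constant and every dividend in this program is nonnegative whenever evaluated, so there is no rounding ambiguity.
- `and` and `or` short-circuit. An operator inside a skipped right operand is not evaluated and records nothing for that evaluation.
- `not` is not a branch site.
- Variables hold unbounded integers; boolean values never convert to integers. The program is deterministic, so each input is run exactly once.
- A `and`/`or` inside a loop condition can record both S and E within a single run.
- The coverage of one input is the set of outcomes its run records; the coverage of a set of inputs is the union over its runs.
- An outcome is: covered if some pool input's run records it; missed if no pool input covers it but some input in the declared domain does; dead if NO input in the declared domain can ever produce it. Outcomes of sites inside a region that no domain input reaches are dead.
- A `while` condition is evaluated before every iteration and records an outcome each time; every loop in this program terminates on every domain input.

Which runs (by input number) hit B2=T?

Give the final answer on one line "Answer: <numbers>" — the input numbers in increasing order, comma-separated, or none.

input #1 (a=3, c=6, g=1): does not record B2=T
input #2 (a=6, c=5, g=2): records B2=T
input #3 (a=2, c=8, g=2): does not record B2=T
input #4 (a=1, c=3, g=-2): does not record B2=T
input #5 (a=3, c=3, g=0): does not record B2=T
input #6 (a=1, c=8, g=-2): does not record B2=T
input #7 (a=4, c=3, g=3): does not record B2=T
input #8 (a=4, c=7, g=-1): does not record B2=T

Answer: 2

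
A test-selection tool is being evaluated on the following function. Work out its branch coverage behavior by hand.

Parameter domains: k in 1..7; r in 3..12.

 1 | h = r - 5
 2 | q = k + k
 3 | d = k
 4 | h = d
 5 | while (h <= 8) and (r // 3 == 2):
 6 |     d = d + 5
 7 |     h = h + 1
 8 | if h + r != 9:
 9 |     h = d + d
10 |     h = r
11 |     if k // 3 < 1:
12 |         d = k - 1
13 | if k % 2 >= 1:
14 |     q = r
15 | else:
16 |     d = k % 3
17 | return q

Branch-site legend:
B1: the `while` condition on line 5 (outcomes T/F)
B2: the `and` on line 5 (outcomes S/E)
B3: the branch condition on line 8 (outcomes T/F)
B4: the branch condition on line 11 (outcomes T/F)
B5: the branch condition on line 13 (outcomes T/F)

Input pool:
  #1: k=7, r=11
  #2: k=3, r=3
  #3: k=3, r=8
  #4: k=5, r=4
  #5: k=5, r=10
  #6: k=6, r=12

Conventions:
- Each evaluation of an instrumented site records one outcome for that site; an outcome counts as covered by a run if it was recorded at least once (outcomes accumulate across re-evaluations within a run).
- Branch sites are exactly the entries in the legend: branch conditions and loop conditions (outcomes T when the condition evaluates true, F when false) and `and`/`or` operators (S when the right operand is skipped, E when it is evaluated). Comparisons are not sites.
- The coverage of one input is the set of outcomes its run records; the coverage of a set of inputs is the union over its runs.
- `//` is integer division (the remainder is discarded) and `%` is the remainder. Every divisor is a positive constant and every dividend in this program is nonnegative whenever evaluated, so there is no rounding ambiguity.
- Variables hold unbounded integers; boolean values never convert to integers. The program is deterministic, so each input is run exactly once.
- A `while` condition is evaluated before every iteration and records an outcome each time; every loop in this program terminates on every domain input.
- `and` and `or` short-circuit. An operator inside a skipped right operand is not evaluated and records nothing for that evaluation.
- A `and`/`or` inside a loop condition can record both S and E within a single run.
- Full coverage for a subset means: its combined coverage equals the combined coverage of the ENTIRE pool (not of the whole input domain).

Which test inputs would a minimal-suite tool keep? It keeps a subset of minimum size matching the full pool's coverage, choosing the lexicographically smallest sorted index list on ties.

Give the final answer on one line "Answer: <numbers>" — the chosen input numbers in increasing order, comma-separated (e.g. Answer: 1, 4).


input #1 (k=7, r=11): events B2->E, B1->F, B3->T, B4->F, B5->T; covers B1=F, B2=E, B3=T, B4=F, B5=T
input #2 (k=3, r=3): events B2->E, B1->F, B3->T, B4->F, B5->T; covers B1=F, B2=E, B3=T, B4=F, B5=T
input #3 (k=3, r=8): events B2->E, B1->T, B2->E, B1->T, B2->E, B1->T, B2->E, B1->T, B2->E, B1->T, B2->E, B1->T, B2->S, B1->F, ...; covers B1=T, B1=F, B2=S, B2=E, B3=T, B4=F, B5=T
input #4 (k=5, r=4): events B2->E, B1->F, B3->F, B5->T; covers B1=F, B2=E, B3=F, B5=T
input #5 (k=5, r=10): events B2->E, B1->F, B3->T, B4->F, B5->T; covers B1=F, B2=E, B3=T, B4=F, B5=T
input #6 (k=6, r=12): events B2->E, B1->F, B3->T, B4->F, B5->F; covers B1=F, B2=E, B3=T, B4=F, B5=F
together the pool reaches 9 outcomes: B1=T, B1=F, B2=S, B2=E, B3=T, B3=F, B4=F, B5=T, B5=F
every size-1 subset falls short of the 9 outcomes (best: 7/9)
every size-2 subset falls short of the 9 outcomes (best: 8/9)
inputs {3, 4, 6} (size 3) cover everything; no size-3 subset with a lexicographically smaller index list covers all 9
Answer: 3, 4, 6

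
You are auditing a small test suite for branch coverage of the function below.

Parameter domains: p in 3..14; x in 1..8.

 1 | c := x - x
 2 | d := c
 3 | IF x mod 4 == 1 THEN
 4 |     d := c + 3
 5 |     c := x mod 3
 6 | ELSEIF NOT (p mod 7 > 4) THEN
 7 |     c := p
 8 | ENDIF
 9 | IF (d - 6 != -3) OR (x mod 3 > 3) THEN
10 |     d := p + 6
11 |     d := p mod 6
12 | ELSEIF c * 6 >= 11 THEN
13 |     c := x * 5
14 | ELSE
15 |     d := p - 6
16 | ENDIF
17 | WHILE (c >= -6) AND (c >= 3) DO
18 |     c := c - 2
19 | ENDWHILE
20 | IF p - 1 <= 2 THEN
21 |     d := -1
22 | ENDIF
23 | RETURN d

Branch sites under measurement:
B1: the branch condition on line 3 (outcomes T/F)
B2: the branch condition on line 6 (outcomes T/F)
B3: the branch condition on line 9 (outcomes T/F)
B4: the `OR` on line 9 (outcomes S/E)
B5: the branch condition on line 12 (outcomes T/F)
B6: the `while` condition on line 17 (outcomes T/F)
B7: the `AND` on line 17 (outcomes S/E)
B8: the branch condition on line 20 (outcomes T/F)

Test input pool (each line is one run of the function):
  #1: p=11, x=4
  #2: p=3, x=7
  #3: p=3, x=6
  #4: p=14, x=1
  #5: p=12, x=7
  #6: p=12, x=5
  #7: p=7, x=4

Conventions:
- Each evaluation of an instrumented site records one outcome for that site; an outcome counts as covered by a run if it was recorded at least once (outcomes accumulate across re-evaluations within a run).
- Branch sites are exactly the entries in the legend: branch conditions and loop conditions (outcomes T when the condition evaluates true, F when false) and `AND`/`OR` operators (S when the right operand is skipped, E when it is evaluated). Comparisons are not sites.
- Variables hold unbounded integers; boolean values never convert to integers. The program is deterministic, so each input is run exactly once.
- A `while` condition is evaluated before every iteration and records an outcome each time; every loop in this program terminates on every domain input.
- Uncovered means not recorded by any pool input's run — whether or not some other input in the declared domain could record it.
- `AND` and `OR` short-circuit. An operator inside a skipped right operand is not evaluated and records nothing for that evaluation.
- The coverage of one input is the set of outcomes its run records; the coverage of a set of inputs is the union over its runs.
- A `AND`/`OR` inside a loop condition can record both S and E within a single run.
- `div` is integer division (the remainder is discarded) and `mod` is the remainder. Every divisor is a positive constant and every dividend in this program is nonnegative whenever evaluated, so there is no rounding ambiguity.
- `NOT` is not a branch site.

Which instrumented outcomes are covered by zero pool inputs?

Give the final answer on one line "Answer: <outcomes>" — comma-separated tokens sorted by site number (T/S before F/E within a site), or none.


input #1 (p=11, x=4): events B1->F, B2->T, B4->S, B3->T, B7->E, B6->T, B7->E, B6->T, B7->E, B6->T, B7->E, B6->T, B7->E, B6->T, ...; covers B1=F, B2=T, B3=T, B4=S, B6=T, B6=F, B7=E, B8=F
input #2 (p=3, x=7): events B1->F, B2->T, B4->S, B3->T, B7->E, B6->T, B7->E, B6->F, B8->T; covers B1=F, B2=T, B3=T, B4=S, B6=T, B6=F, B7=E, B8=T
input #3 (p=3, x=6): events B1->F, B2->T, B4->S, B3->T, B7->E, B6->T, B7->E, B6->F, B8->T; covers B1=F, B2=T, B3=T, B4=S, B6=T, B6=F, B7=E, B8=T
input #4 (p=14, x=1): events B1->T, B4->E, B3->F, B5->F, B7->E, B6->F, B8->F; covers B1=T, B3=F, B4=E, B5=F, B6=F, B7=E, B8=F
input #5 (p=12, x=7): events B1->F, B2->F, B4->S, B3->T, B7->E, B6->F, B8->F; covers B1=F, B2=F, B3=T, B4=S, B6=F, B7=E, B8=F
input #6 (p=12, x=5): events B1->T, B4->E, B3->F, B5->T, B7->E, B6->T, B7->E, B6->T, B7->E, B6->T, B7->E, B6->T, B7->E, B6->T, ...; covers B1=T, B3=F, B4=E, B5=T, B6=T, B6=F, B7=E, B8=F
input #7 (p=7, x=4): events B1->F, B2->T, B4->S, B3->T, B7->E, B6->T, B7->E, B6->T, B7->E, B6->T, B7->E, B6->F, B8->F; covers B1=F, B2=T, B3=T, B4=S, B6=T, B6=F, B7=E, B8=F
union over the pool: B1=T, B1=F, B2=T, B2=F, B3=T, B3=F, B4=S, B4=E, B5=T, B5=F, B6=T, B6=F, B7=E, B8=T, B8=F
uncovered (1 of 16): B7=S
Answer: B7=S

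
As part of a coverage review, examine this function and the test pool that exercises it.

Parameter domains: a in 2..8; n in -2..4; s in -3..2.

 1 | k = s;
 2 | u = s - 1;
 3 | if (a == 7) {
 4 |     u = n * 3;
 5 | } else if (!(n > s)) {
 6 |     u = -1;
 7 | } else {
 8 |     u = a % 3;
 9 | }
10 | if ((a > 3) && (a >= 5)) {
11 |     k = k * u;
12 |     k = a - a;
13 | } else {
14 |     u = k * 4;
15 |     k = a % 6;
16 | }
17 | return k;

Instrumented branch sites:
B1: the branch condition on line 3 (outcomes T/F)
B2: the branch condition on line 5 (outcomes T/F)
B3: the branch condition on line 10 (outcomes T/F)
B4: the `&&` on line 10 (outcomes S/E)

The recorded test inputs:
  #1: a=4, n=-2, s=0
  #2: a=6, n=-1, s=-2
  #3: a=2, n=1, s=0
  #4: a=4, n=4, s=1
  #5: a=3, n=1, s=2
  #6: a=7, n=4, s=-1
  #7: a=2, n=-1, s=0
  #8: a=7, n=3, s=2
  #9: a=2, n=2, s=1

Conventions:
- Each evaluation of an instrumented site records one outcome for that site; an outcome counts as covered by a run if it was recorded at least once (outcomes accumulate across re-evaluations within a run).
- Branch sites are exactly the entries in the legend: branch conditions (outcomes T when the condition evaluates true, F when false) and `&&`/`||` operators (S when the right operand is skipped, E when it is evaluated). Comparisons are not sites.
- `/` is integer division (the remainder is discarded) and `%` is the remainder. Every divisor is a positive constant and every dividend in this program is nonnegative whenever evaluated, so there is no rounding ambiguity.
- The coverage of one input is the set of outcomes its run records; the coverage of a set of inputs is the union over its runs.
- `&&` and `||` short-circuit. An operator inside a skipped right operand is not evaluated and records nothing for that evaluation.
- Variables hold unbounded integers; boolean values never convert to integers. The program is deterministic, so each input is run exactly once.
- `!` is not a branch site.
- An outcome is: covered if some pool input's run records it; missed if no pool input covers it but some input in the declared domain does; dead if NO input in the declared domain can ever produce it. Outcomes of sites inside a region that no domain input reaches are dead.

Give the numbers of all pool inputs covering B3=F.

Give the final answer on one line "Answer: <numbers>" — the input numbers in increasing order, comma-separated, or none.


input #1 (a=4, n=-2, s=0): records B3=F
input #2 (a=6, n=-1, s=-2): does not record B3=F
input #3 (a=2, n=1, s=0): records B3=F
input #4 (a=4, n=4, s=1): records B3=F
input #5 (a=3, n=1, s=2): records B3=F
input #6 (a=7, n=4, s=-1): does not record B3=F
input #7 (a=2, n=-1, s=0): records B3=F
input #8 (a=7, n=3, s=2): does not record B3=F
input #9 (a=2, n=2, s=1): records B3=F
Answer: 1, 3, 4, 5, 7, 9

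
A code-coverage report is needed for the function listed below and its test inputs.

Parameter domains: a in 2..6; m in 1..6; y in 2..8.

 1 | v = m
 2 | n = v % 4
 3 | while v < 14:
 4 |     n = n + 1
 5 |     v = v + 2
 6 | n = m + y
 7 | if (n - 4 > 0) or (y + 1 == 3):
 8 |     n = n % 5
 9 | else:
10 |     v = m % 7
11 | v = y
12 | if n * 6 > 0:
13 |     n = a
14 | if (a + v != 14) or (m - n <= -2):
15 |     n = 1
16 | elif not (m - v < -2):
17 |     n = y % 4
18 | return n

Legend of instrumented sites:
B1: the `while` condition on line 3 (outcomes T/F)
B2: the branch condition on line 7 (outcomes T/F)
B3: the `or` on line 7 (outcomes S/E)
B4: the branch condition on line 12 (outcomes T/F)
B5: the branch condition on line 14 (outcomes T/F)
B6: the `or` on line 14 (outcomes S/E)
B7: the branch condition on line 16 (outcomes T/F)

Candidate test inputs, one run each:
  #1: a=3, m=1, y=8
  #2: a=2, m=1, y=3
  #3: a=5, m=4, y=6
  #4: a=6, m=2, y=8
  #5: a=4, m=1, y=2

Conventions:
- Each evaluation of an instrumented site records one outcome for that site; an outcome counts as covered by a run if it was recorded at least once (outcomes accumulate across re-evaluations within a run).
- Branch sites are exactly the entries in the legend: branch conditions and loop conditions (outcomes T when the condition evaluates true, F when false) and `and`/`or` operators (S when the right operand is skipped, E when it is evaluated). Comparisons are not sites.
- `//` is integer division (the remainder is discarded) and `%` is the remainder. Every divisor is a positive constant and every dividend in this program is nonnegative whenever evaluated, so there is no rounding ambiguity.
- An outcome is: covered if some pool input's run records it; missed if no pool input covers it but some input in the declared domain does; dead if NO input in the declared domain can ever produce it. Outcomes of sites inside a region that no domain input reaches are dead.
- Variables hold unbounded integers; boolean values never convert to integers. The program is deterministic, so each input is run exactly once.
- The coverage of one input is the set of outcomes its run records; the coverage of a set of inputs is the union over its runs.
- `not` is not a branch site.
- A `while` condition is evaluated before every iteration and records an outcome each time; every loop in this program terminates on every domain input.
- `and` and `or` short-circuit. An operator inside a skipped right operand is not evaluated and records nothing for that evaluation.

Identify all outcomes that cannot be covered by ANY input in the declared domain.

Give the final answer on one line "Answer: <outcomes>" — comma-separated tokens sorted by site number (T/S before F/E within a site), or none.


sweeping the full domain (210 inputs) for each outcome:
  reachable outcomes have witnesses, e.g. B1=T (e.g. a=2, m=1, y=2), B1=F (e.g. a=2, m=1, y=2), B2=T (e.g. a=2, m=1, y=2), B2=F (e.g. a=2, m=1, y=3)
Answer: none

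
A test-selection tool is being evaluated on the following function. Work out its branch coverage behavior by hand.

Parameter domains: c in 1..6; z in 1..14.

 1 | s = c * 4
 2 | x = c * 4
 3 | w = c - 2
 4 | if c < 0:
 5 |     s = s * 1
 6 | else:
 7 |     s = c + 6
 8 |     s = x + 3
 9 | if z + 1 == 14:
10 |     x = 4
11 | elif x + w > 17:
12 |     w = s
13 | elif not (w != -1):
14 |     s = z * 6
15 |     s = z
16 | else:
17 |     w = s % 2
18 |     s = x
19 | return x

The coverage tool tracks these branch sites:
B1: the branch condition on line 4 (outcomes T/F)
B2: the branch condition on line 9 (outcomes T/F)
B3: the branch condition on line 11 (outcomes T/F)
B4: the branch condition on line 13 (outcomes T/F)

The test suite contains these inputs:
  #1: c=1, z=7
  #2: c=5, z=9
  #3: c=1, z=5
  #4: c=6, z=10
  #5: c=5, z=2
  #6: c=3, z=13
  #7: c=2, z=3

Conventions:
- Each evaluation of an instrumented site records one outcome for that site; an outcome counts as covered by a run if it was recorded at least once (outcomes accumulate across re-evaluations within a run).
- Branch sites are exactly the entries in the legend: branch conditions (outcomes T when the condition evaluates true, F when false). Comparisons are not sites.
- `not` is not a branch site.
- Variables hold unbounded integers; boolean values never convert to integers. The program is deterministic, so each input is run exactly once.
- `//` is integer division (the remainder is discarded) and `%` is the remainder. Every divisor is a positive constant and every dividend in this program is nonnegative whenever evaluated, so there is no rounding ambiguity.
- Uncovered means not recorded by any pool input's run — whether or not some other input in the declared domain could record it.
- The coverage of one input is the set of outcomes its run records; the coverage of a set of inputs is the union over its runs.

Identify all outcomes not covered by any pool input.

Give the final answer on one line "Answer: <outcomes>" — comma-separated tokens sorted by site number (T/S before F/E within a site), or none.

input #1 (c=1, z=7): events B1->F, B2->F, B3->F, B4->T; covers B1=F, B2=F, B3=F, B4=T
input #2 (c=5, z=9): events B1->F, B2->F, B3->T; covers B1=F, B2=F, B3=T
input #3 (c=1, z=5): events B1->F, B2->F, B3->F, B4->T; covers B1=F, B2=F, B3=F, B4=T
input #4 (c=6, z=10): events B1->F, B2->F, B3->T; covers B1=F, B2=F, B3=T
input #5 (c=5, z=2): events B1->F, B2->F, B3->T; covers B1=F, B2=F, B3=T
input #6 (c=3, z=13): events B1->F, B2->T; covers B1=F, B2=T
input #7 (c=2, z=3): events B1->F, B2->F, B3->F, B4->F; covers B1=F, B2=F, B3=F, B4=F
union over the pool: B1=F, B2=T, B2=F, B3=T, B3=F, B4=T, B4=F
uncovered (1 of 8): B1=T

Answer: B1=T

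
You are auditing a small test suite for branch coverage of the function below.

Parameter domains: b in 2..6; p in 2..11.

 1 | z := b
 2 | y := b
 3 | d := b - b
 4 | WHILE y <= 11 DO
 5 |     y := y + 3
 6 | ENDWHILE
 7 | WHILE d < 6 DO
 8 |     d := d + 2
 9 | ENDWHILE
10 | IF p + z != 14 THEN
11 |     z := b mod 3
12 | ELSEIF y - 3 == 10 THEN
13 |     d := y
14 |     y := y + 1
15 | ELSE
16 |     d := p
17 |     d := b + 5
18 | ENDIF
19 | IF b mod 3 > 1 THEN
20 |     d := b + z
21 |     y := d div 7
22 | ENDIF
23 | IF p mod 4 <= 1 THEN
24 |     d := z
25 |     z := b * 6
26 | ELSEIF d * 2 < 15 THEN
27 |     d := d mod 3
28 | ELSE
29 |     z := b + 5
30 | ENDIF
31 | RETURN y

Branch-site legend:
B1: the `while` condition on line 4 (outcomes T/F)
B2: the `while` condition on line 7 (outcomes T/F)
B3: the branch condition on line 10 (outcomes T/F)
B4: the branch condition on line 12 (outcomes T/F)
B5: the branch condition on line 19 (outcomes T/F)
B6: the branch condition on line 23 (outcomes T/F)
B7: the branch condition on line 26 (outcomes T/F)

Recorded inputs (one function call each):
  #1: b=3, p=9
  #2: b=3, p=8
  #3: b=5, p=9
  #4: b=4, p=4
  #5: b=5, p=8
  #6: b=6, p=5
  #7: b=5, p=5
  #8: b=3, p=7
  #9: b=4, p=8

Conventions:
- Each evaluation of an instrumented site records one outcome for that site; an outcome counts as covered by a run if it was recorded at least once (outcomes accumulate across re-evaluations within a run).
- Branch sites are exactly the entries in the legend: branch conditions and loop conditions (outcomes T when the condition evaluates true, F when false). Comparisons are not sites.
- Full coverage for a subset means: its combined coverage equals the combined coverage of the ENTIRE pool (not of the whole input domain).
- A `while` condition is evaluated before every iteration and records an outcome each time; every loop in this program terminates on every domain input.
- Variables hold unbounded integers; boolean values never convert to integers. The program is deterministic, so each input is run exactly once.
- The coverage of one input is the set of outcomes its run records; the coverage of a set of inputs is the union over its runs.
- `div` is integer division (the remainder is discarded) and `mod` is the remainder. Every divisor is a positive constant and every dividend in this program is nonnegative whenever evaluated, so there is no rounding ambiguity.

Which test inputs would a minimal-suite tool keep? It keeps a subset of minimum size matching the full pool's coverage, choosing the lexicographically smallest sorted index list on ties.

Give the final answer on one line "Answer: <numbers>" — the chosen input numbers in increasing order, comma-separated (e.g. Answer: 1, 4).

input #1, b=3, p=9: events B1->T, B1->T, B1->T, B1->F, B2->T, B2->T, B2->T, B2->F, B3->T, B5->F, B6->T; outcomes B1=T, B1=F, B2=T, B2=F, B3=T, B5=F, B6=T
input #2, b=3, p=8: events B1->T, B1->T, B1->T, B1->F, B2->T, B2->T, B2->T, B2->F, B3->T, B5->F, B6->T; outcomes B1=T, B1=F, B2=T, B2=F, B3=T, B5=F, B6=T
input #3, b=5, p=9: events B1->T, B1->T, B1->T, B1->F, B2->T, B2->T, B2->T, B2->F, B3->F, B4->F, B5->T, B6->T; outcomes B1=T, B1=F, B2=T, B2=F, B3=F, B4=F, B5=T, B6=T
input #4, b=4, p=4: events B1->T, B1->T, B1->T, B1->F, B2->T, B2->T, B2->T, B2->F, B3->T, B5->F, B6->T; outcomes B1=T, B1=F, B2=T, B2=F, B3=T, B5=F, B6=T
input #5, b=5, p=8: events B1->T, B1->T, B1->T, B1->F, B2->T, B2->T, B2->T, B2->F, B3->T, B5->T, B6->T; outcomes B1=T, B1=F, B2=T, B2=F, B3=T, B5=T, B6=T
input #6, b=6, p=5: events B1->T, B1->T, B1->F, B2->T, B2->T, B2->T, B2->F, B3->T, B5->F, B6->T; outcomes B1=T, B1=F, B2=T, B2=F, B3=T, B5=F, B6=T
input #7, b=5, p=5: events B1->T, B1->T, B1->T, B1->F, B2->T, B2->T, B2->T, B2->F, B3->T, B5->T, B6->T; outcomes B1=T, B1=F, B2=T, B2=F, B3=T, B5=T, B6=T
input #8, b=3, p=7: events B1->T, B1->T, B1->T, B1->F, B2->T, B2->T, B2->T, B2->F, B3->T, B5->F, B6->F, B7->T; outcomes B1=T, B1=F, B2=T, B2=F, B3=T, B5=F, B6=F, B7=T
input #9, b=4, p=8: events B1->T, B1->T, B1->T, B1->F, B2->T, B2->T, B2->T, B2->F, B3->T, B5->F, B6->T; outcomes B1=T, B1=F, B2=T, B2=F, B3=T, B5=F, B6=T
together the pool reaches 12 outcomes: B1=T, B1=F, B2=T, B2=F, B3=T, B3=F, B4=F, B5=T, B5=F, B6=T, B6=F, B7=T
size 1 is not enough: best union over all size-1 subsets is 8/12
size 2: inputs {3, 8} cover all 12 outcomes, and no lexicographically smaller subset of this size does

Answer: 3, 8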